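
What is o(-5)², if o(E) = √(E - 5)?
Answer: -10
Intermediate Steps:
o(E) = √(-5 + E)
o(-5)² = (√(-5 - 5))² = (√(-10))² = (I*√10)² = -10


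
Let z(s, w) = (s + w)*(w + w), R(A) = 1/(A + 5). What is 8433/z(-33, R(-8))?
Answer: 75897/200 ≈ 379.48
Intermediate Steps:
R(A) = 1/(5 + A)
z(s, w) = 2*w*(s + w) (z(s, w) = (s + w)*(2*w) = 2*w*(s + w))
8433/z(-33, R(-8)) = 8433/((2*(-33 + 1/(5 - 8))/(5 - 8))) = 8433/((2*(-33 + 1/(-3))/(-3))) = 8433/((2*(-⅓)*(-33 - ⅓))) = 8433/((2*(-⅓)*(-100/3))) = 8433/(200/9) = 8433*(9/200) = 75897/200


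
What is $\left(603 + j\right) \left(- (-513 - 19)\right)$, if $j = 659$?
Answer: $671384$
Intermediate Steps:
$\left(603 + j\right) \left(- (-513 - 19)\right) = \left(603 + 659\right) \left(- (-513 - 19)\right) = 1262 \left(\left(-1\right) \left(-532\right)\right) = 1262 \cdot 532 = 671384$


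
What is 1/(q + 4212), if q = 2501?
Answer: 1/6713 ≈ 0.00014896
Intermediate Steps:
1/(q + 4212) = 1/(2501 + 4212) = 1/6713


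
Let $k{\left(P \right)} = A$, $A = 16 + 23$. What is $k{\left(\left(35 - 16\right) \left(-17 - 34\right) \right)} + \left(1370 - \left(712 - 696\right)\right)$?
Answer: $1393$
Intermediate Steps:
$A = 39$
$k{\left(P \right)} = 39$
$k{\left(\left(35 - 16\right) \left(-17 - 34\right) \right)} + \left(1370 - \left(712 - 696\right)\right) = 39 + \left(1370 - \left(712 - 696\right)\right) = 39 + \left(1370 - 16\right) = 39 + 1354 = 1393$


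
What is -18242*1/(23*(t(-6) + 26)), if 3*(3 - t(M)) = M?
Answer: -18242/713 ≈ -25.585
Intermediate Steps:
t(M) = 3 - M/3
-18242*1/(23*(t(-6) + 26)) = -18242*1/(23*((3 - 1/3*(-6)) + 26)) = -18242*1/(23*((3 + 2) + 26)) = -18242*1/(23*(5 + 26)) = -18242/(31*23) = -18242/713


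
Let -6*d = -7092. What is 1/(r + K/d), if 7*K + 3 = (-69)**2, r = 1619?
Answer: 1379/2233394 ≈ 0.00061745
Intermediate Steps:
d = 1182 (d = -1/6*(-7092) = 1182)
K = 4758/7 (K = -3/7 + (1/7)*(-69)**2 = -3/7 + (1/7)*4761 = -3/7 + 4761/7 = 4758/7 ≈ 679.71)
1/(r + K/d) = 1/(1619 + (4758/7)/1182) = 1/(1619 + (4758/7)*(1/1182)) = 1/(1619 + 793/1379) = 1/(2233394/1379) = 1379/2233394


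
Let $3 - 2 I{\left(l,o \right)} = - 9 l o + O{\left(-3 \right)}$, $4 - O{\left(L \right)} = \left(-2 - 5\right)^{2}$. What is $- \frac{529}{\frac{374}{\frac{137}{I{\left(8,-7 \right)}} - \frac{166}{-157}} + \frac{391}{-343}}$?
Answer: $- \frac{2964662533}{4585593923} \approx -0.64652$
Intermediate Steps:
$O{\left(L \right)} = -45$ ($O{\left(L \right)} = 4 - \left(-2 - 5\right)^{2} = 4 - \left(-7\right)^{2} = 4 - 49 = -45$)
$I{\left(l,o \right)} = 24 + \frac{9 l o}{2}$ ($I{\left(l,o \right)} = \frac{3}{2} - \frac{- 9 l o - 45}{2} = \frac{3}{2} - \frac{-45 - 9 l o}{2} = \frac{3}{2} + \left(\frac{45}{2} + \frac{9 l o}{2}\right) = 24 + \frac{9 l o}{2}$)
$- \frac{529}{\frac{374}{\frac{137}{I{\left(8,-7 \right)}} - \frac{166}{-157}} + \frac{391}{-343}} = - \frac{529}{\frac{374}{\frac{137}{24 + \frac{9}{2} \cdot 8 \left(-7\right)} - \frac{166}{-157}} + \frac{391}{-343}} = - \frac{529}{\frac{374}{\frac{137}{24 - 252} - - \frac{166}{157}} + 391 \left(- \frac{1}{343}\right)} = - \frac{529}{\frac{374}{\frac{137}{-228} + \frac{166}{157}} - \frac{391}{343}} = - \frac{529}{\frac{374}{137 \left(- \frac{1}{228}\right) + \frac{166}{157}} - \frac{391}{343}} = - \frac{529}{\frac{374}{- \frac{137}{228} + \frac{166}{157}} - \frac{391}{343}} = - \frac{529}{\frac{374}{\frac{16339}{35796}} - \frac{391}{343}} = - \frac{529}{374 \cdot \frac{35796}{16339} - \frac{391}{343}} = - \frac{529}{\frac{13387704}{16339} - \frac{391}{343}} = - \frac{529}{\frac{4585593923}{5604277}} = \left(-529\right) \frac{5604277}{4585593923} = - \frac{2964662533}{4585593923}$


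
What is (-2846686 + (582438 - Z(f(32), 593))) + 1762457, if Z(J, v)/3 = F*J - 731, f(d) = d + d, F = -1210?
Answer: -267278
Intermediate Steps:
f(d) = 2*d
Z(J, v) = -2193 - 3630*J (Z(J, v) = 3*(-1210*J - 731) = 3*(-731 - 1210*J) = -2193 - 3630*J)
(-2846686 + (582438 - Z(f(32), 593))) + 1762457 = (-2846686 + (582438 - (-2193 - 7260*32))) + 1762457 = (-2846686 + (582438 - (-2193 - 3630*64))) + 1762457 = (-2846686 + (582438 - (-2193 - 232320))) + 1762457 = (-2846686 + (582438 - 1*(-234513))) + 1762457 = (-2846686 + (582438 + 234513)) + 1762457 = (-2846686 + 816951) + 1762457 = -2029735 + 1762457 = -267278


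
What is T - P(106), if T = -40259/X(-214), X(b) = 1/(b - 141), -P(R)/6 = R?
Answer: 14292581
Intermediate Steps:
P(R) = -6*R
X(b) = 1/(-141 + b)
T = 14291945 (T = -40259/(1/(-141 - 214)) = -40259/(1/(-355)) = -40259/(-1/355) = -40259*(-355) = 14291945)
T - P(106) = 14291945 - (-6)*106 = 14291945 - 1*(-636) = 14291945 + 636 = 14292581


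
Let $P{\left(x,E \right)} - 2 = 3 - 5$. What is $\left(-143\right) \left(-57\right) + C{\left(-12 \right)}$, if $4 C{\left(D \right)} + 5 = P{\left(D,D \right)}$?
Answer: $\frac{32599}{4} \approx 8149.8$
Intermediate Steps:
$P{\left(x,E \right)} = 0$ ($P{\left(x,E \right)} = 2 + \left(3 - 5\right) = 2 - 2 = 0$)
$C{\left(D \right)} = - \frac{5}{4}$ ($C{\left(D \right)} = - \frac{5}{4} + \frac{1}{4} \cdot 0 = - \frac{5}{4} + 0 = - \frac{5}{4}$)
$\left(-143\right) \left(-57\right) + C{\left(-12 \right)} = \left(-143\right) \left(-57\right) - \frac{5}{4} = 8151 - \frac{5}{4} = \frac{32599}{4}$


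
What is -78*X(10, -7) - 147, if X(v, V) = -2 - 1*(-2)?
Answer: -147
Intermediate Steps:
X(v, V) = 0 (X(v, V) = -2 + 2 = 0)
-78*X(10, -7) - 147 = -78*0 - 147 = 0 - 147 = -147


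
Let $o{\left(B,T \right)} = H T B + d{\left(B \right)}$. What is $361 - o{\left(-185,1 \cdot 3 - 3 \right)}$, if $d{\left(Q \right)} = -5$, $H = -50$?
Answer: $366$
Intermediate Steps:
$o{\left(B,T \right)} = -5 - 50 B T$ ($o{\left(B,T \right)} = - 50 T B - 5 = - 50 B T - 5 = -5 - 50 B T$)
$361 - o{\left(-185,1 \cdot 3 - 3 \right)} = 361 - \left(-5 - - 9250 \left(1 \cdot 3 - 3\right)\right) = 361 - \left(-5 - - 9250 \left(3 - 3\right)\right) = 361 - \left(-5 - \left(-9250\right) 0\right) = 361 - \left(-5 + 0\right) = 361 - -5 = 361 + 5 = 366$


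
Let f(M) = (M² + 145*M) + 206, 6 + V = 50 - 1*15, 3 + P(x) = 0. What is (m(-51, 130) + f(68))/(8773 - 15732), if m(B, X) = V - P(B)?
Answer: -14722/6959 ≈ -2.1155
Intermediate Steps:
P(x) = -3 (P(x) = -3 + 0 = -3)
V = 29 (V = -6 + (50 - 1*15) = -6 + (50 - 15) = -6 + 35 = 29)
m(B, X) = 32 (m(B, X) = 29 - 1*(-3) = 29 + 3 = 32)
f(M) = 206 + M² + 145*M
(m(-51, 130) + f(68))/(8773 - 15732) = (32 + (206 + 68² + 145*68))/(8773 - 15732) = (32 + (206 + 4624 + 9860))/(-6959) = (32 + 14690)*(-1/6959) = 14722*(-1/6959) = -14722/6959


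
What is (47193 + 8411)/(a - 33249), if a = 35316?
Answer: 55604/2067 ≈ 26.901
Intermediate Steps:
(47193 + 8411)/(a - 33249) = (47193 + 8411)/(35316 - 33249) = 55604/2067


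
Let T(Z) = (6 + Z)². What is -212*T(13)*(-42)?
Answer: 3214344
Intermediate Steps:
-212*T(13)*(-42) = -212*(6 + 13)²*(-42) = -212*19²*(-42) = -212*361*(-42) = -76532*(-42) = 3214344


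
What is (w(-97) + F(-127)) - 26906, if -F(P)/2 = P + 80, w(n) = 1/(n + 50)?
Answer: -1260165/47 ≈ -26812.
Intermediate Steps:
w(n) = 1/(50 + n)
F(P) = -160 - 2*P (F(P) = -2*(P + 80) = -2*(80 + P) = -160 - 2*P)
(w(-97) + F(-127)) - 26906 = (1/(50 - 97) + (-160 - 2*(-127))) - 26906 = (1/(-47) + (-160 + 254)) - 26906 = (-1/47 + 94) - 26906 = 4417/47 - 26906 = -1260165/47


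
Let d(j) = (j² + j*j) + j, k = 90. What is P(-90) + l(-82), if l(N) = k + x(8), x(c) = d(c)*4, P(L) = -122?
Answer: 512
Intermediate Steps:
d(j) = j + 2*j² (d(j) = (j² + j²) + j = 2*j² + j = j + 2*j²)
x(c) = 4*c*(1 + 2*c) (x(c) = (c*(1 + 2*c))*4 = 4*c*(1 + 2*c))
l(N) = 634 (l(N) = 90 + 4*8*(1 + 2*8) = 90 + 4*8*(1 + 16) = 90 + 4*8*17 = 90 + 544 = 634)
P(-90) + l(-82) = -122 + 634 = 512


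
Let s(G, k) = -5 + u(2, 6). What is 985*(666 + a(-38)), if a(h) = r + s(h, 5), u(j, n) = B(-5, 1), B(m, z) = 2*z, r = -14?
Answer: 639265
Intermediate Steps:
u(j, n) = 2 (u(j, n) = 2*1 = 2)
s(G, k) = -3 (s(G, k) = -5 + 2 = -3)
a(h) = -17 (a(h) = -14 - 3 = -17)
985*(666 + a(-38)) = 985*(666 - 17) = 985*649 = 639265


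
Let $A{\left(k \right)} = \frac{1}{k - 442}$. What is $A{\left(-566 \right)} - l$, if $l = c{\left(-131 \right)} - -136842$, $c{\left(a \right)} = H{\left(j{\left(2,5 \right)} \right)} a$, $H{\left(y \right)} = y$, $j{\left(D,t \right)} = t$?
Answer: $- \frac{137276497}{1008} \approx -1.3619 \cdot 10^{5}$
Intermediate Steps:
$A{\left(k \right)} = \frac{1}{-442 + k}$
$c{\left(a \right)} = 5 a$
$l = 136187$ ($l = 5 \left(-131\right) - -136842 = -655 + 136842 = 136187$)
$A{\left(-566 \right)} - l = \frac{1}{-442 - 566} - 136187 = \frac{1}{-1008} - 136187 = - \frac{1}{1008} - 136187 = - \frac{137276497}{1008}$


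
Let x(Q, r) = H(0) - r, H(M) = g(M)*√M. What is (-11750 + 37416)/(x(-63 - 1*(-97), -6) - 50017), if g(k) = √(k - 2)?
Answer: -25666/50011 ≈ -0.51321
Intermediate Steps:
g(k) = √(-2 + k)
H(M) = √M*√(-2 + M) (H(M) = √(-2 + M)*√M = √M*√(-2 + M))
x(Q, r) = -r (x(Q, r) = √0*√(-2 + 0) - r = 0*√(-2) - r = 0*(I*√2) - r = 0 - r = -r)
(-11750 + 37416)/(x(-63 - 1*(-97), -6) - 50017) = (-11750 + 37416)/(-1*(-6) - 50017) = 25666/(6 - 50017) = 25666/(-50011) = 25666*(-1/50011) = -25666/50011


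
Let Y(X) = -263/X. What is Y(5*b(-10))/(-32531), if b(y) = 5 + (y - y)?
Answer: 263/813275 ≈ 0.00032338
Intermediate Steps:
b(y) = 5 (b(y) = 5 + 0 = 5)
Y(5*b(-10))/(-32531) = -263/(5*5)/(-32531) = -263/25*(-1/32531) = 263/813275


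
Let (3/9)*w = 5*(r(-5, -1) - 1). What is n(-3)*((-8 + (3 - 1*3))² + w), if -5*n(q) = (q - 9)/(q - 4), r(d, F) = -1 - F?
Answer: -84/5 ≈ -16.800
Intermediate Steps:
n(q) = -(-9 + q)/(5*(-4 + q)) (n(q) = -(q - 9)/(5*(q - 4)) = -(-9 + q)/(5*(-4 + q)))
w = -15 (w = 3*(5*((-1 - 1*(-1)) - 1)) = 3*(5*((-1 + 1) - 1)) = 3*(5*(0 - 1)) = 3*(5*(-1)) = 3*(-5) = -15)
n(-3)*((-8 + (3 - 1*3))² + w) = ((9 - 1*(-3))/(5*(-4 - 3)))*((-8 + (3 - 1*3))² - 15) = ((⅕)*(9 + 3)/(-7))*((-8 + (3 - 3))² - 15) = ((⅕)*(-⅐)*12)*((-8 + 0)² - 15) = -12*((-8)² - 15)/35 = -12*(64 - 15)/35 = -12/35*49 = -84/5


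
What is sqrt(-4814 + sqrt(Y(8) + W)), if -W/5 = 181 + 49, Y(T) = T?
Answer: sqrt(-4814 + I*sqrt(1142)) ≈ 0.2435 + 69.383*I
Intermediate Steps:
W = -1150 (W = -5*(181 + 49) = -5*230 = -1150)
sqrt(-4814 + sqrt(Y(8) + W)) = sqrt(-4814 + sqrt(8 - 1150)) = sqrt(-4814 + sqrt(-1142)) = sqrt(-4814 + I*sqrt(1142))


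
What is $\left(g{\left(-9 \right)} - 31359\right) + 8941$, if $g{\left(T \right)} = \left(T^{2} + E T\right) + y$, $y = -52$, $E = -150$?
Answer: $-21039$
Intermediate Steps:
$g{\left(T \right)} = -52 + T^{2} - 150 T$ ($g{\left(T \right)} = \left(T^{2} - 150 T\right) - 52 = -52 + T^{2} - 150 T$)
$\left(g{\left(-9 \right)} - 31359\right) + 8941 = \left(\left(-52 + \left(-9\right)^{2} - -1350\right) - 31359\right) + 8941 = \left(\left(-52 + 81 + 1350\right) - 31359\right) + 8941 = \left(1379 - 31359\right) + 8941 = -29980 + 8941 = -21039$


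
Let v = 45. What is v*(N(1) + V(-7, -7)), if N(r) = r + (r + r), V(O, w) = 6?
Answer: 405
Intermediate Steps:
N(r) = 3*r (N(r) = r + 2*r = 3*r)
v*(N(1) + V(-7, -7)) = 45*(3*1 + 6) = 45*(3 + 6) = 45*9 = 405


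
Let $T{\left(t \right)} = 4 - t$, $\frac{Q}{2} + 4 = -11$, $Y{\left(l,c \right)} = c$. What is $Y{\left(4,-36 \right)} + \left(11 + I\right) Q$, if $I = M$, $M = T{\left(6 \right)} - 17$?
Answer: $204$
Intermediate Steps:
$Q = -30$ ($Q = -8 + 2 \left(-11\right) = -8 - 22 = -30$)
$M = -19$ ($M = \left(4 - 6\right) - 17 = -2 - 17 = -19$)
$I = -19$
$Y{\left(4,-36 \right)} + \left(11 + I\right) Q = -36 + \left(11 - 19\right) \left(-30\right) = -36 - -240 = -36 + 240 = 204$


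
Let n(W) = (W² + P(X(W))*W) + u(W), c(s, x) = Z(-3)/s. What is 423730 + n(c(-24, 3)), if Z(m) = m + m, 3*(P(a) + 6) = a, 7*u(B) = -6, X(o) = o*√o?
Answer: 284745025/672 ≈ 4.2373e+5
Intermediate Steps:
X(o) = o^(3/2)
u(B) = -6/7 (u(B) = (⅐)*(-6) = -6/7)
P(a) = -6 + a/3
Z(m) = 2*m
c(s, x) = -6/s (c(s, x) = (2*(-3))/s = -6/s)
n(W) = -6/7 + W² + W*(-6 + W^(3/2)/3) (n(W) = (W² + (-6 + W^(3/2)/3)*W) - 6/7 = (W² + W*(-6 + W^(3/2)/3)) - 6/7 = -6/7 + W² + W*(-6 + W^(3/2)/3))
423730 + n(c(-24, 3)) = 423730 + (-6/7 + (-6/(-24))² - (-36)/(-24) + (-6/(-24))^(5/2)/3) = 423730 + (-6/7 + (-6*(-1/24))² - (-36)*(-1)/24 + (-6*(-1/24))^(5/2)/3) = 423730 + (-6/7 + (¼)² - 6*¼ + (¼)^(5/2)/3) = 423730 + (-6/7 + 1/16 - 3/2 + (⅓)*(1/32)) = 423730 + (-6/7 + 1/16 - 3/2 + 1/96) = 423730 - 1535/672 = 284745025/672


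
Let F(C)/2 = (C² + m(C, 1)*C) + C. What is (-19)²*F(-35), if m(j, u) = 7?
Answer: 682290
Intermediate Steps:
F(C) = 2*C² + 16*C (F(C) = 2*((C² + 7*C) + C) = 2*(C² + 8*C) = 2*C² + 16*C)
(-19)²*F(-35) = (-19)²*(2*(-35)*(8 - 35)) = 361*(2*(-35)*(-27)) = 361*1890 = 682290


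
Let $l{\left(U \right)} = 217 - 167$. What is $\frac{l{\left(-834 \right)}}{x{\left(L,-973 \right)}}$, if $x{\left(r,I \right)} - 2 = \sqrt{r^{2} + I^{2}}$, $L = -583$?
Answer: $- \frac{50}{643307} + \frac{25 \sqrt{1286618}}{643307} \approx 0.044003$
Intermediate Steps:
$l{\left(U \right)} = 50$
$x{\left(r,I \right)} = 2 + \sqrt{I^{2} + r^{2}}$ ($x{\left(r,I \right)} = 2 + \sqrt{r^{2} + I^{2}} = 2 + \sqrt{I^{2} + r^{2}}$)
$\frac{l{\left(-834 \right)}}{x{\left(L,-973 \right)}} = \frac{50}{2 + \sqrt{\left(-973\right)^{2} + \left(-583\right)^{2}}} = \frac{50}{2 + \sqrt{946729 + 339889}} = \frac{50}{2 + \sqrt{1286618}}$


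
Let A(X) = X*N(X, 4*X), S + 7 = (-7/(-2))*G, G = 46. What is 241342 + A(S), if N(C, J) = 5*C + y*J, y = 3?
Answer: 644514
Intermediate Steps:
N(C, J) = 3*J + 5*C (N(C, J) = 5*C + 3*J = 3*J + 5*C)
S = 154 (S = -7 - 7/(-2)*46 = -7 - 7*(-½)*46 = -7 + (7/2)*46 = -7 + 161 = 154)
A(X) = 17*X² (A(X) = X*(3*(4*X) + 5*X) = X*(12*X + 5*X) = X*(17*X) = 17*X²)
241342 + A(S) = 241342 + 17*154² = 241342 + 17*23716 = 241342 + 403172 = 644514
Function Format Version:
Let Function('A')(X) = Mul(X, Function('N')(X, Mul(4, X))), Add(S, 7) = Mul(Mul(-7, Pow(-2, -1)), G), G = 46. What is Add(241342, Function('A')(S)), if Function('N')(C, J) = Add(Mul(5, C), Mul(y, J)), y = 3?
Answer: 644514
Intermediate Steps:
Function('N')(C, J) = Add(Mul(3, J), Mul(5, C)) (Function('N')(C, J) = Add(Mul(5, C), Mul(3, J)) = Add(Mul(3, J), Mul(5, C)))
S = 154 (S = Add(-7, Mul(Mul(-7, Pow(-2, -1)), 46)) = Add(-7, Mul(Mul(-7, Rational(-1, 2)), 46)) = Add(-7, Mul(Rational(7, 2), 46)) = Add(-7, 161) = 154)
Function('A')(X) = Mul(17, Pow(X, 2)) (Function('A')(X) = Mul(X, Add(Mul(3, Mul(4, X)), Mul(5, X))) = Mul(X, Add(Mul(12, X), Mul(5, X))) = Mul(X, Mul(17, X)) = Mul(17, Pow(X, 2)))
Add(241342, Function('A')(S)) = Add(241342, Mul(17, Pow(154, 2))) = Add(241342, Mul(17, 23716)) = Add(241342, 403172) = 644514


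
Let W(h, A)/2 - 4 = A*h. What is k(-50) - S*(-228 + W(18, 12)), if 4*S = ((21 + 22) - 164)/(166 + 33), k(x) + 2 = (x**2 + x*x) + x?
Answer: 991065/199 ≈ 4980.2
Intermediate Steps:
k(x) = -2 + x + 2*x**2 (k(x) = -2 + ((x**2 + x*x) + x) = -2 + ((x**2 + x**2) + x) = -2 + (2*x**2 + x) = -2 + (x + 2*x**2) = -2 + x + 2*x**2)
W(h, A) = 8 + 2*A*h (W(h, A) = 8 + 2*(A*h) = 8 + 2*A*h)
S = -121/796 (S = (((21 + 22) - 164)/(166 + 33))/4 = ((43 - 164)/199)/4 = (-121*1/199)/4 = (1/4)*(-121/199) = -121/796 ≈ -0.15201)
k(-50) - S*(-228 + W(18, 12)) = (-2 - 50 + 2*(-50)**2) - (-121)*(-228 + (8 + 2*12*18))/796 = (-2 - 50 + 2*2500) - (-121)*(-228 + (8 + 432))/796 = (-2 - 50 + 5000) - (-121)*(-228 + 440)/796 = 4948 - (-121)*212/796 = 4948 - 1*(-6413/199) = 4948 + 6413/199 = 991065/199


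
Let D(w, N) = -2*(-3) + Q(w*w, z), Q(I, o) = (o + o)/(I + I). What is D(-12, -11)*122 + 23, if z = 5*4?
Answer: 13895/18 ≈ 771.94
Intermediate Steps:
z = 20
Q(I, o) = o/I (Q(I, o) = (2*o)/((2*I)) = (2*o)*(1/(2*I)) = o/I)
D(w, N) = 6 + 20/w² (D(w, N) = -2*(-3) + 20/((w*w)) = 6 + 20/(w²) = 6 + 20/w²)
D(-12, -11)*122 + 23 = (6 + 20/(-12)²)*122 + 23 = (6 + 20*(1/144))*122 + 23 = (6 + 5/36)*122 + 23 = (221/36)*122 + 23 = 13481/18 + 23 = 13895/18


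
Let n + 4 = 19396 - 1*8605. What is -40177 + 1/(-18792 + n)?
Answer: -321616886/8005 ≈ -40177.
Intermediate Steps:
n = 10787 (n = -4 + (19396 - 1*8605) = -4 + (19396 - 8605) = -4 + 10791 = 10787)
-40177 + 1/(-18792 + n) = -40177 + 1/(-18792 + 10787) = -40177 + 1/(-8005) = -40177 - 1/8005 = -321616886/8005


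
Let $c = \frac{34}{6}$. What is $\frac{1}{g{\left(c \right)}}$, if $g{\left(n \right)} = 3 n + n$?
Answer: $\frac{3}{68} \approx 0.044118$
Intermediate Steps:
$c = \frac{17}{3}$ ($c = 34 \cdot \frac{1}{6} = \frac{17}{3} \approx 5.6667$)
$g{\left(n \right)} = 4 n$
$\frac{1}{g{\left(c \right)}} = \frac{1}{4 \cdot \frac{17}{3}} = \frac{1}{\frac{68}{3}} = \frac{3}{68}$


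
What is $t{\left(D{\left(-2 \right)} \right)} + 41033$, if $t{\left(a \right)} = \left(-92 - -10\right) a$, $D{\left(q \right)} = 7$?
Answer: $40459$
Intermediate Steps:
$t{\left(a \right)} = - 82 a$ ($t{\left(a \right)} = \left(-92 + 10\right) a = - 82 a$)
$t{\left(D{\left(-2 \right)} \right)} + 41033 = \left(-82\right) 7 + 41033 = -574 + 41033 = 40459$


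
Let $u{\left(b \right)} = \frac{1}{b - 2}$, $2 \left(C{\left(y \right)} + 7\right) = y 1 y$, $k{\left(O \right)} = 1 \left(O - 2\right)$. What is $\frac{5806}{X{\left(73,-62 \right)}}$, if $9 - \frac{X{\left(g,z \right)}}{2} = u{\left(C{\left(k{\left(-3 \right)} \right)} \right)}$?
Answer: $\frac{20321}{61} \approx 333.13$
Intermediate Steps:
$k{\left(O \right)} = -2 + O$ ($k{\left(O \right)} = 1 \left(-2 + O\right) = -2 + O$)
$C{\left(y \right)} = -7 + \frac{y^{2}}{2}$ ($C{\left(y \right)} = -7 + \frac{y 1 y}{2} = -7 + \frac{y y}{2} = -7 + \frac{y^{2}}{2}$)
$u{\left(b \right)} = \frac{1}{-2 + b}$
$X{\left(g,z \right)} = \frac{122}{7}$ ($X{\left(g,z \right)} = 18 - \frac{2}{-2 - \left(7 - \frac{\left(-2 - 3\right)^{2}}{2}\right)} = 18 - \frac{2}{-2 - \left(7 - \frac{\left(-5\right)^{2}}{2}\right)} = 18 - \frac{2}{-2 + \left(-7 + \frac{1}{2} \cdot 25\right)} = 18 - \frac{2}{-2 + \left(-7 + \frac{25}{2}\right)} = 18 - \frac{2}{-2 + \frac{11}{2}} = 18 - \frac{2}{\frac{7}{2}} = 18 - \frac{4}{7} = \frac{122}{7}$)
$\frac{5806}{X{\left(73,-62 \right)}} = \frac{5806}{\frac{122}{7}} = 5806 \cdot \frac{7}{122} = \frac{20321}{61}$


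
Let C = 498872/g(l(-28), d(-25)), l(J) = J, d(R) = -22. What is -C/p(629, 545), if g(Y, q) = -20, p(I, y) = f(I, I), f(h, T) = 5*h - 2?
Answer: 124718/15715 ≈ 7.9362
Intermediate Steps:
f(h, T) = -2 + 5*h
p(I, y) = -2 + 5*I
C = -124718/5 (C = 498872/(-20) = 498872*(-1/20) = -124718/5 ≈ -24944.)
-C/p(629, 545) = -(-124718)/(5*(-2 + 5*629)) = -(-124718)/(5*(-2 + 3145)) = -(-124718)/(5*3143) = -1*(-124718/15715) = 124718/15715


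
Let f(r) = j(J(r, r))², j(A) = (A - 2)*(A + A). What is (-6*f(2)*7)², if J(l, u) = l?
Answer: 0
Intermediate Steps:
j(A) = 2*A*(-2 + A) (j(A) = (-2 + A)*(2*A) = 2*A*(-2 + A))
f(r) = 4*r²*(-2 + r)² (f(r) = (2*r*(-2 + r))² = 4*r²*(-2 + r)²)
(-6*f(2)*7)² = (-24*2²*(-2 + 2)²*7)² = (-24*4*0²*7)² = (-24*4*0*7)² = (-6*0*7)² = (0*7)² = 0² = 0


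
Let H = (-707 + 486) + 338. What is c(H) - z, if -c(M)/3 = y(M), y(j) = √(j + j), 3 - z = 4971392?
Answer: 4971389 - 9*√26 ≈ 4.9713e+6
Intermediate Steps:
z = -4971389 (z = 3 - 1*4971392 = 3 - 4971392 = -4971389)
y(j) = √2*√j (y(j) = √(2*j) = √2*√j)
H = 117 (H = -221 + 338 = 117)
c(M) = -3*√2*√M
c(H) - z = -3*√2*√117 - 1*(-4971389) = -3*√2*3*√13 + 4971389 = -9*√26 + 4971389 = 4971389 - 9*√26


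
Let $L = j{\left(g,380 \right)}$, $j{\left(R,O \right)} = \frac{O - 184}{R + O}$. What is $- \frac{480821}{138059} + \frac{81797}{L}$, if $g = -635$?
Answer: $- \frac{2879761306781}{27059564} \approx -1.0642 \cdot 10^{5}$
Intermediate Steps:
$j{\left(R,O \right)} = \frac{-184 + O}{O + R}$
$L = - \frac{196}{255}$ ($L = \frac{-184 + 380}{380 - 635} = \frac{1}{-255} \cdot 196 = \left(- \frac{1}{255}\right) 196 = - \frac{196}{255} \approx -0.76863$)
$- \frac{480821}{138059} + \frac{81797}{L} = - \frac{480821}{138059} + \frac{81797}{- \frac{196}{255}} = \left(-480821\right) \frac{1}{138059} + 81797 \left(- \frac{255}{196}\right) = - \frac{480821}{138059} - \frac{20858235}{196} = - \frac{2879761306781}{27059564}$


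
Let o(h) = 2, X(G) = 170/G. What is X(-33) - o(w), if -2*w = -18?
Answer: -236/33 ≈ -7.1515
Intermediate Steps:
w = 9 (w = -½*(-18) = 9)
X(-33) - o(w) = 170/(-33) - 1*2 = 170*(-1/33) - 2 = -170/33 - 2 = -236/33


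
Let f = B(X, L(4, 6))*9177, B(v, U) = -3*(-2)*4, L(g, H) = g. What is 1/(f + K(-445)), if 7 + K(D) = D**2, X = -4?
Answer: 1/418266 ≈ 2.3908e-6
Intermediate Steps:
B(v, U) = 24 (B(v, U) = 6*4 = 24)
f = 220248 (f = 24*9177 = 220248)
K(D) = -7 + D**2
1/(f + K(-445)) = 1/(220248 + (-7 + (-445)**2)) = 1/(220248 + (-7 + 198025)) = 1/(220248 + 198018) = 1/418266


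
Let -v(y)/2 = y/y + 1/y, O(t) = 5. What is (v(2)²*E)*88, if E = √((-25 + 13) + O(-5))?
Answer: 792*I*√7 ≈ 2095.4*I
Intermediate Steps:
v(y) = -2 - 2/y (v(y) = -2*(y/y + 1/y) = -2*(1 + 1/y) = -2 - 2/y)
E = I*√7 (E = √((-25 + 13) + 5) = √(-12 + 5) = √(-7) = I*√7 ≈ 2.6458*I)
(v(2)²*E)*88 = ((-2 - 2/2)²*(I*√7))*88 = ((-2 - 2*½)²*(I*√7))*88 = ((-2 - 1)²*(I*√7))*88 = ((-3)²*(I*√7))*88 = (9*(I*√7))*88 = (9*I*√7)*88 = 792*I*√7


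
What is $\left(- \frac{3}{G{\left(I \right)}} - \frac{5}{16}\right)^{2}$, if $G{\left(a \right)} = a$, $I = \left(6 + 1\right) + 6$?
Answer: $\frac{12769}{43264} \approx 0.29514$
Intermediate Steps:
$I = 13$ ($I = 7 + 6 = 13$)
$\left(- \frac{3}{G{\left(I \right)}} - \frac{5}{16}\right)^{2} = \left(- \frac{3}{13} - \frac{5}{16}\right)^{2} = \left(- \frac{113}{208}\right)^{2} = \frac{12769}{43264}$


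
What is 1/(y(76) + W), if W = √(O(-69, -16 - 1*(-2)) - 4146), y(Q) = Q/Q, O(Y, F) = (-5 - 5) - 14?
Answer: 1/4171 - I*√4170/4171 ≈ 0.00023975 - 0.015482*I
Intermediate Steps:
O(Y, F) = -24 (O(Y, F) = -10 - 14 = -24)
y(Q) = 1
W = I*√4170 (W = √(-24 - 4146) = √(-4170) = I*√4170 ≈ 64.576*I)
1/(y(76) + W) = 1/(1 + I*√4170)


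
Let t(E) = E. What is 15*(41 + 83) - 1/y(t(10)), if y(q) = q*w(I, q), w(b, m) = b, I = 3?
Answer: 55799/30 ≈ 1860.0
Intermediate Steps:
y(q) = 3*q (y(q) = q*3 = 3*q)
15*(41 + 83) - 1/y(t(10)) = 15*(41 + 83) - 1/(3*10) = 15*124 - 1/30 = 1860 - 1*1/30 = 1860 - 1/30 = 55799/30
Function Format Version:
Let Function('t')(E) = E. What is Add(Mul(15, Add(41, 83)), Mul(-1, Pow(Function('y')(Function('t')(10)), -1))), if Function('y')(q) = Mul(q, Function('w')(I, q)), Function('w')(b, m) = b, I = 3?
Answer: Rational(55799, 30) ≈ 1860.0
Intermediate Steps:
Function('y')(q) = Mul(3, q) (Function('y')(q) = Mul(q, 3) = Mul(3, q))
Add(Mul(15, Add(41, 83)), Mul(-1, Pow(Function('y')(Function('t')(10)), -1))) = Add(Mul(15, Add(41, 83)), Mul(-1, Pow(Mul(3, 10), -1))) = Add(Mul(15, 124), Mul(-1, Pow(30, -1))) = Add(1860, Mul(-1, Rational(1, 30))) = Add(1860, Rational(-1, 30)) = Rational(55799, 30)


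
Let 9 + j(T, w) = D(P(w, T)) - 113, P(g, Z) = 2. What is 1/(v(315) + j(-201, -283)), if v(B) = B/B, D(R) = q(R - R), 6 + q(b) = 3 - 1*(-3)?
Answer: -1/121 ≈ -0.0082645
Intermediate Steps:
q(b) = 0 (q(b) = -6 + (3 - 1*(-3)) = -6 + (3 + 3) = -6 + 6 = 0)
D(R) = 0
v(B) = 1
j(T, w) = -122 (j(T, w) = -9 + (0 - 113) = -9 - 113 = -122)
1/(v(315) + j(-201, -283)) = 1/(1 - 122) = 1/(-121) = -1/121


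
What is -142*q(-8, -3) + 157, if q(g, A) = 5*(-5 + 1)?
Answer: 2997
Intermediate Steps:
q(g, A) = -20 (q(g, A) = 5*(-4) = -20)
-142*q(-8, -3) + 157 = -142*(-20) + 157 = 2840 + 157 = 2997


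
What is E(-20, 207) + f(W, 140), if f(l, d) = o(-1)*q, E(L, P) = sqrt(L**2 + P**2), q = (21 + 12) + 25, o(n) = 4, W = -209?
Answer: 232 + sqrt(43249) ≈ 439.96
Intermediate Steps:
q = 58 (q = 33 + 25 = 58)
f(l, d) = 232 (f(l, d) = 4*58 = 232)
E(-20, 207) + f(W, 140) = sqrt((-20)**2 + 207**2) + 232 = sqrt(400 + 42849) + 232 = sqrt(43249) + 232 = 232 + sqrt(43249)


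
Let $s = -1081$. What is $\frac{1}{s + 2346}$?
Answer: $\frac{1}{1265} \approx 0.00079051$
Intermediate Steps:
$\frac{1}{s + 2346} = \frac{1}{-1081 + 2346} = \frac{1}{1265}$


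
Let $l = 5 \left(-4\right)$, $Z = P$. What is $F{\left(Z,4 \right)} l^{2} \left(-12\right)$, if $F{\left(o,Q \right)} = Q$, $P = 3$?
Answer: $-19200$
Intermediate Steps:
$Z = 3$
$l = -20$
$F{\left(Z,4 \right)} l^{2} \left(-12\right) = 4 \left(-20\right)^{2} \left(-12\right) = 4 \cdot 400 \left(-12\right) = 1600 \left(-12\right) = -19200$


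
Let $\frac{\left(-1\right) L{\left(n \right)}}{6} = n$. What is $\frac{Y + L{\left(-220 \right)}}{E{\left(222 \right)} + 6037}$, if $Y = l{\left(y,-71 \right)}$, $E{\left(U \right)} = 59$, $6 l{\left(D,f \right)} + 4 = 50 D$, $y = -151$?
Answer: $\frac{61}{6096} \approx 0.010007$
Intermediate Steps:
$l{\left(D,f \right)} = - \frac{2}{3} + \frac{25 D}{3}$ ($l{\left(D,f \right)} = - \frac{2}{3} + \frac{50 D}{6} = - \frac{2}{3} + \frac{25 D}{3}$)
$L{\left(n \right)} = - 6 n$
$Y = -1259$ ($Y = - \frac{2}{3} + \frac{25}{3} \left(-151\right) = - \frac{2}{3} - \frac{3775}{3} = -1259$)
$\frac{Y + L{\left(-220 \right)}}{E{\left(222 \right)} + 6037} = \frac{-1259 - -1320}{59 + 6037} = \frac{-1259 + 1320}{6096} = 61 \cdot \frac{1}{6096} = \frac{61}{6096}$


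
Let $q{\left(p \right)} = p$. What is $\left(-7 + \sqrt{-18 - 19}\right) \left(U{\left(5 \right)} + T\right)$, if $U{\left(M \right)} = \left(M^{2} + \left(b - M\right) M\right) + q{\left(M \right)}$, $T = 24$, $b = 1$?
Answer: $-238 + 34 i \sqrt{37} \approx -238.0 + 206.81 i$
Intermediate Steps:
$U{\left(M \right)} = M + M^{2} + M \left(1 - M\right)$ ($U{\left(M \right)} = \left(M^{2} + \left(1 - M\right) M\right) + M = \left(M^{2} + M \left(1 - M\right)\right) + M = M + M^{2} + M \left(1 - M\right)$)
$\left(-7 + \sqrt{-18 - 19}\right) \left(U{\left(5 \right)} + T\right) = \left(-7 + \sqrt{-18 - 19}\right) \left(2 \cdot 5 + 24\right) = \left(-7 + \sqrt{-37}\right) \left(10 + 24\right) = \left(-7 + i \sqrt{37}\right) 34 = -238 + 34 i \sqrt{37}$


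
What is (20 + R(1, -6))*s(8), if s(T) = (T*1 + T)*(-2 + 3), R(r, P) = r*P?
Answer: 224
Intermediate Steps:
R(r, P) = P*r
s(T) = 2*T (s(T) = (T + T)*1 = (2*T)*1 = 2*T)
(20 + R(1, -6))*s(8) = (20 - 6*1)*(2*8) = (20 - 6)*16 = 14*16 = 224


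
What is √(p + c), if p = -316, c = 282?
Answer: I*√34 ≈ 5.8309*I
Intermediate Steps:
√(p + c) = √(-316 + 282) = √(-34) = I*√34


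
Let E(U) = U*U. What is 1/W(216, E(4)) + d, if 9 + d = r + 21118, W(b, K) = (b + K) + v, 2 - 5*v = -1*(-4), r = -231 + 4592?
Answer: 29494265/1158 ≈ 25470.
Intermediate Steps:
r = 4361
v = -2/5 (v = 2/5 - (-1)*(-4)/5 = 2/5 - 1/5*4 = 2/5 - 4/5 = -2/5 ≈ -0.40000)
E(U) = U**2
W(b, K) = -2/5 + K + b (W(b, K) = (b + K) - 2/5 = (K + b) - 2/5 = -2/5 + K + b)
d = 25470 (d = -9 + (4361 + 21118) = -9 + 25479 = 25470)
1/W(216, E(4)) + d = 1/(-2/5 + 4**2 + 216) + 25470 = 1/(-2/5 + 16 + 216) + 25470 = 1/(1158/5) + 25470 = 5/1158 + 25470 = 29494265/1158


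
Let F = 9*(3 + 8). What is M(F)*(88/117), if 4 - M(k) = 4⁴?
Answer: -2464/13 ≈ -189.54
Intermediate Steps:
F = 99 (F = 9*11 = 99)
M(k) = -252 (M(k) = 4 - 1*4⁴ = 4 - 1*256 = 4 - 256 = -252)
M(F)*(88/117) = -22176/117 = -252*88/117 = -2464/13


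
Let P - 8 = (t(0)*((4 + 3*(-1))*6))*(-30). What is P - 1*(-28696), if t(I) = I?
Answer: 28704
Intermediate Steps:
P = 8 (P = 8 + (0*((4 + 3*(-1))*6))*(-30) = 8 + (0*((4 - 3)*6))*(-30) = 8 + (0*(1*6))*(-30) = 8 + (0*6)*(-30) = 8 + 0*(-30) = 8 + 0 = 8)
P - 1*(-28696) = 8 - 1*(-28696) = 8 + 28696 = 28704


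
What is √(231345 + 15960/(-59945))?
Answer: √92112450537/631 ≈ 480.98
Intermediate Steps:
√(231345 + 15960/(-59945)) = √(231345 + 15960*(-1/59945)) = √(231345 - 168/631) = √(145978527/631) = √92112450537/631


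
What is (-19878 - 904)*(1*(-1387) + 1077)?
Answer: 6442420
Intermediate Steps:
(-19878 - 904)*(1*(-1387) + 1077) = -20782*(-1387 + 1077) = -20782*(-310) = 6442420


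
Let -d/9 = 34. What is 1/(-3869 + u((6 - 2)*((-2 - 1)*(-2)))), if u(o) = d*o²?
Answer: -1/180125 ≈ -5.5517e-6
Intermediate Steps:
d = -306 (d = -9*34 = -306)
u(o) = -306*o²
1/(-3869 + u((6 - 2)*((-2 - 1)*(-2)))) = 1/(-3869 - 306*4*(-2 - 1)²*(6 - 2)²) = 1/(-3869 - 306*(4*(-3*(-2)))²) = 1/(-3869 - 306*(4*6)²) = 1/(-3869 - 306*24²) = 1/(-3869 - 306*576) = 1/(-3869 - 176256) = 1/(-180125) = -1/180125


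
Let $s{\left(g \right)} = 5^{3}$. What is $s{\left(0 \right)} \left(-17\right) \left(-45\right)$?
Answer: $95625$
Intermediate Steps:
$s{\left(g \right)} = 125$
$s{\left(0 \right)} \left(-17\right) \left(-45\right) = 125 \left(-17\right) \left(-45\right) = \left(-2125\right) \left(-45\right) = 95625$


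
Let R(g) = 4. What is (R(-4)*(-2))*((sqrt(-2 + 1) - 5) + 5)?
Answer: -8*I ≈ -8.0*I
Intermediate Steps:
(R(-4)*(-2))*((sqrt(-2 + 1) - 5) + 5) = (4*(-2))*((sqrt(-2 + 1) - 5) + 5) = -8*((sqrt(-1) - 5) + 5) = -8*((I - 5) + 5) = -8*((-5 + I) + 5) = -8*I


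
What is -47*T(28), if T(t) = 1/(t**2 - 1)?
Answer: -47/783 ≈ -0.060026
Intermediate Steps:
T(t) = 1/(-1 + t**2)
-47*T(28) = -47/(-1 + 28**2) = -47/(-1 + 784) = -47/783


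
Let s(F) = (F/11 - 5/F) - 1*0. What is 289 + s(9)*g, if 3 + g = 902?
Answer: 51985/99 ≈ 525.10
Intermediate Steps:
g = 899 (g = -3 + 902 = 899)
s(F) = -5/F + F/11 (s(F) = (F*(1/11) - 5/F) + 0 = (F/11 - 5/F) + 0 = (-5/F + F/11) + 0 = -5/F + F/11)
289 + s(9)*g = 289 + (-5/9 + (1/11)*9)*899 = 289 + (-5*1/9 + 9/11)*899 = 289 + (-5/9 + 9/11)*899 = 289 + (26/99)*899 = 289 + 23374/99 = 51985/99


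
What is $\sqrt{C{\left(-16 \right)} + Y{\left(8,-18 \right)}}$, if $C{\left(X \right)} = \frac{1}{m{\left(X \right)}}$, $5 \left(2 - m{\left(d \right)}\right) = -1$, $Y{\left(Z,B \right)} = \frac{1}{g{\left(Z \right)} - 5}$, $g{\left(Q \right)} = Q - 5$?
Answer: $\frac{i \sqrt{22}}{22} \approx 0.2132 i$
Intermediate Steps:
$g{\left(Q \right)} = -5 + Q$
$Y{\left(Z,B \right)} = \frac{1}{-10 + Z}$ ($Y{\left(Z,B \right)} = \frac{1}{\left(-5 + Z\right) - 5} = \frac{1}{-10 + Z}$)
$m{\left(d \right)} = \frac{11}{5}$ ($m{\left(d \right)} = 2 - - \frac{1}{5} = 2 + \frac{1}{5} = \frac{11}{5}$)
$C{\left(X \right)} = \frac{5}{11}$ ($C{\left(X \right)} = \frac{1}{\frac{11}{5}} = \frac{5}{11}$)
$\sqrt{C{\left(-16 \right)} + Y{\left(8,-18 \right)}} = \sqrt{\frac{5}{11} + \frac{1}{-10 + 8}} = \sqrt{\frac{5}{11} + \frac{1}{-2}} = \sqrt{\frac{5}{11} - \frac{1}{2}} = \sqrt{- \frac{1}{22}} = \frac{i \sqrt{22}}{22}$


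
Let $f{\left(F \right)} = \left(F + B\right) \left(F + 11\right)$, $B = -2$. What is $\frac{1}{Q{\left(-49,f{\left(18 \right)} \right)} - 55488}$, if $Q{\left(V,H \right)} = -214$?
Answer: $- \frac{1}{55702} \approx -1.7953 \cdot 10^{-5}$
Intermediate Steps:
$f{\left(F \right)} = \left(-2 + F\right) \left(11 + F\right)$ ($f{\left(F \right)} = \left(F - 2\right) \left(F + 11\right) = \left(-2 + F\right) \left(11 + F\right)$)
$\frac{1}{Q{\left(-49,f{\left(18 \right)} \right)} - 55488} = \frac{1}{-214 - 55488} = \frac{1}{-55702} = - \frac{1}{55702}$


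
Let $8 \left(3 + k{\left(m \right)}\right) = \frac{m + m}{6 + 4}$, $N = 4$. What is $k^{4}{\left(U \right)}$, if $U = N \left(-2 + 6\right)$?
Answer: $\frac{28561}{625} \approx 45.698$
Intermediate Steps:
$U = 16$ ($U = 4 \left(-2 + 6\right) = 4 \cdot 4 = 16$)
$k{\left(m \right)} = -3 + \frac{m}{40}$ ($k{\left(m \right)} = -3 + \frac{\left(m + m\right) \frac{1}{6 + 4}}{8} = -3 + \frac{2 m \frac{1}{10}}{8} = -3 + \frac{\frac{1}{5} m}{8} = -3 + \frac{m}{40}$)
$k^{4}{\left(U \right)} = \left(-3 + \frac{1}{40} \cdot 16\right)^{4} = \left(-3 + \frac{2}{5}\right)^{4} = \left(- \frac{13}{5}\right)^{4} = \frac{28561}{625}$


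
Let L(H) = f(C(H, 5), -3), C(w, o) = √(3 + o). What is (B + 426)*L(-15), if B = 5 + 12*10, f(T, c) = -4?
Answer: -2204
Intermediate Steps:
L(H) = -4
B = 125 (B = 5 + 120 = 125)
(B + 426)*L(-15) = (125 + 426)*(-4) = 551*(-4) = -2204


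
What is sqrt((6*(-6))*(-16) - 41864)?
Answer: 2*I*sqrt(10322) ≈ 203.19*I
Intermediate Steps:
sqrt((6*(-6))*(-16) - 41864) = sqrt(-36*(-16) - 41864) = sqrt(576 - 41864) = sqrt(-41288) = 2*I*sqrt(10322)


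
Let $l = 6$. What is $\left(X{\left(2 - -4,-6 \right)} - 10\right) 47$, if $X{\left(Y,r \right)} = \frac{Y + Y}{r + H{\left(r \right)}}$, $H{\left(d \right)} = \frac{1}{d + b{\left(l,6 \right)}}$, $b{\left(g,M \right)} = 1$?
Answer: $- \frac{17390}{31} \approx -560.97$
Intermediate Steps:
$H{\left(d \right)} = \frac{1}{1 + d}$ ($H{\left(d \right)} = \frac{1}{d + 1} = \frac{1}{1 + d}$)
$X{\left(Y,r \right)} = \frac{2 Y}{r + \frac{1}{1 + r}}$ ($X{\left(Y,r \right)} = \frac{Y + Y}{r + \frac{1}{1 + r}} = \frac{2 Y}{r + \frac{1}{1 + r}}$)
$\left(X{\left(2 - -4,-6 \right)} - 10\right) 47 = \left(\frac{2 \left(2 - -4\right) \left(1 - 6\right)}{1 - 6 \left(1 - 6\right)} - 10\right) 47 = \left(2 \left(2 + 4\right) \frac{1}{1 - -30} \left(-5\right) - 10\right) 47 = \left(2 \cdot 6 \frac{1}{1 + 30} \left(-5\right) - 10\right) 47 = \left(2 \cdot 6 \cdot \frac{1}{31} \left(-5\right) - 10\right) 47 = \left(- \frac{60}{31} - 10\right) 47 = \left(- \frac{370}{31}\right) 47 = - \frac{17390}{31}$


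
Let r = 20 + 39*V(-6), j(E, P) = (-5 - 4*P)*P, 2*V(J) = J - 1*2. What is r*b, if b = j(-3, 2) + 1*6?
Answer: 2720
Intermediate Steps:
V(J) = -1 + J/2 (V(J) = (J - 1*2)/2 = (J - 2)/2 = (-2 + J)/2 = -1 + J/2)
j(E, P) = P*(-5 - 4*P)
r = -136 (r = 20 + 39*(-1 + (1/2)*(-6)) = 20 + 39*(-1 - 3) = 20 + 39*(-4) = 20 - 156 = -136)
b = -20 (b = -1*2*(5 + 4*2) + 1*6 = -1*2*(5 + 8) + 6 = -1*2*13 + 6 = -26 + 6 = -20)
r*b = -136*(-20) = 2720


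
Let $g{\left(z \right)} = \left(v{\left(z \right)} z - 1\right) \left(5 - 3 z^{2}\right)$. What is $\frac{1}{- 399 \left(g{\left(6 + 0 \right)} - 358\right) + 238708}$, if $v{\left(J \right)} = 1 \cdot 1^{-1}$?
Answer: $\frac{1}{587035} \approx 1.7035 \cdot 10^{-6}$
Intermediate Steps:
$v{\left(J \right)} = 1$ ($v{\left(J \right)} = 1 \cdot 1 = 1$)
$g{\left(z \right)} = \left(-1 + z\right) \left(5 - 3 z^{2}\right)$ ($g{\left(z \right)} = \left(1 z - 1\right) \left(5 - 3 z^{2}\right) = \left(z - 1\right) \left(5 - 3 z^{2}\right) = \left(-1 + z\right) \left(5 - 3 z^{2}\right)$)
$\frac{1}{- 399 \left(g{\left(6 + 0 \right)} - 358\right) + 238708} = \frac{1}{- 399 \left(\left(-5 - 3 \left(6 + 0\right)^{3} + 3 \left(6 + 0\right)^{2} + 5 \left(6 + 0\right)\right) - 358\right) + 238708} = \frac{1}{- 399 \left(\left(-5 - 3 \cdot 6^{3} + 3 \cdot 6^{2} + 5 \cdot 6\right) - 358\right) + 238708} = \frac{1}{- 399 \left(\left(-5 - 648 + 3 \cdot 36 + 30\right) - 358\right) + 238708} = \frac{1}{- 399 \left(\left(-5 - 648 + 108 + 30\right) - 358\right) + 238708} = \frac{1}{- 399 \left(-515 - 358\right) + 238708} = \frac{1}{\left(-399\right) \left(-873\right) + 238708} = \frac{1}{348327 + 238708} = \frac{1}{587035}$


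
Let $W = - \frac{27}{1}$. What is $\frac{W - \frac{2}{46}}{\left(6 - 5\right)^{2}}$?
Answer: $- \frac{622}{23} \approx -27.043$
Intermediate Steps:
$W = -27$ ($W = \left(-27\right) 1 = -27$)
$\frac{W - \frac{2}{46}}{\left(6 - 5\right)^{2}} = \frac{-27 - \frac{2}{46}}{\left(6 - 5\right)^{2}} = \frac{-27 - \frac{1}{23}}{1^{2}} = \frac{-27 - \frac{1}{23}}{1} = \left(- \frac{622}{23}\right) 1 = - \frac{622}{23}$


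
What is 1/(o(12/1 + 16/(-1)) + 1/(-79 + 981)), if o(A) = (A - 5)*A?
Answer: 902/32473 ≈ 0.027777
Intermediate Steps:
o(A) = A*(-5 + A) (o(A) = (-5 + A)*A = A*(-5 + A))
1/(o(12/1 + 16/(-1)) + 1/(-79 + 981)) = 1/((12/1 + 16/(-1))*(-5 + (12/1 + 16/(-1))) + 1/(-79 + 981)) = 1/((12*1 + 16*(-1))*(-5 + (12*1 + 16*(-1))) + 1/902) = 1/((12 - 16)*(-5 + (12 - 16)) + 1/902) = 1/(-4*(-5 - 4) + 1/902) = 1/(-4*(-9) + 1/902) = 1/(36 + 1/902) = 1/(32473/902) = 902/32473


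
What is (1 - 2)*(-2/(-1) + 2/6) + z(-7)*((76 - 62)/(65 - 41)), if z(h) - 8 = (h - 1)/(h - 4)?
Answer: 91/33 ≈ 2.7576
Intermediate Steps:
z(h) = 8 + (-1 + h)/(-4 + h) (z(h) = 8 + (h - 1)/(h - 4) = 8 + (-1 + h)/(-4 + h))
(1 - 2)*(-2/(-1) + 2/6) + z(-7)*((76 - 62)/(65 - 41)) = (1 - 2)*(-2/(-1) + 2/6) + (3*(-11 + 3*(-7))/(-4 - 7))*((76 - 62)/(65 - 41)) = -(-2*(-1) + 2*(1/6)) + (3*(-11 - 21)/(-11))*(14/24) = -(2 + 1/3) + (3*(-1/11)*(-32))*(14*(1/24)) = -1*7/3 + (96/11)*(7/12) = -7/3 + 56/11 = 91/33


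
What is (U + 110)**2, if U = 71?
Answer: 32761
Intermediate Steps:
(U + 110)**2 = (71 + 110)**2 = 181**2 = 32761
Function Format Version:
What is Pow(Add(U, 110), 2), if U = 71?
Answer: 32761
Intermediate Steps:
Pow(Add(U, 110), 2) = Pow(Add(71, 110), 2) = Pow(181, 2) = 32761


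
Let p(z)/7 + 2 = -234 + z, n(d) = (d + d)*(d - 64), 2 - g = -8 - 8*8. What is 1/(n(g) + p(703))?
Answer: 1/4749 ≈ 0.00021057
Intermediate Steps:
g = 74 (g = 2 - (-8 - 8*8) = 2 - (-8 - 64) = 2 - 1*(-72) = 2 + 72 = 74)
n(d) = 2*d*(-64 + d) (n(d) = (2*d)*(-64 + d) = 2*d*(-64 + d))
p(z) = -1652 + 7*z (p(z) = -14 + 7*(-234 + z) = -14 + (-1638 + 7*z) = -1652 + 7*z)
1/(n(g) + p(703)) = 1/(2*74*(-64 + 74) + (-1652 + 7*703)) = 1/(2*74*10 + (-1652 + 4921)) = 1/(1480 + 3269) = 1/4749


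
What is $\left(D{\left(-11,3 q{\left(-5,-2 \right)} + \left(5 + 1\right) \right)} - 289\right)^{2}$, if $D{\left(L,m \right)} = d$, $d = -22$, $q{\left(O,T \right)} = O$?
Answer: $96721$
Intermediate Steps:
$D{\left(L,m \right)} = -22$
$\left(D{\left(-11,3 q{\left(-5,-2 \right)} + \left(5 + 1\right) \right)} - 289\right)^{2} = \left(-22 - 289\right)^{2} = \left(-311\right)^{2} = 96721$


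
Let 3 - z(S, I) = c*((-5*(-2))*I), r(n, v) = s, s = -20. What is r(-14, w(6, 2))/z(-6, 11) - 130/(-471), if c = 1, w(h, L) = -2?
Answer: 23330/50397 ≈ 0.46292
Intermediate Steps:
r(n, v) = -20
z(S, I) = 3 - 10*I (z(S, I) = 3 - (-5*(-2))*I = 3 - 10*I)
r(-14, w(6, 2))/z(-6, 11) - 130/(-471) = -20/(3 - 10*11) - 130/(-471) = -20/(3 - 110) - 130*(-1/471) = -20/(-107) + 130/471 = -20*(-1/107) + 130/471 = 20/107 + 130/471 = 23330/50397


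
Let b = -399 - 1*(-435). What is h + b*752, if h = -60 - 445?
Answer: 26567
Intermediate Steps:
b = 36 (b = -399 + 435 = 36)
h = -505
h + b*752 = -505 + 36*752 = -505 + 27072 = 26567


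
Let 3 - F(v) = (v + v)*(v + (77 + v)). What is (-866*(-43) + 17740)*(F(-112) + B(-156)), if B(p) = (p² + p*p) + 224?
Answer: 878053638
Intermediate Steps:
B(p) = 224 + 2*p² (B(p) = (p² + p²) + 224 = 2*p² + 224 = 224 + 2*p²)
F(v) = 3 - 2*v*(77 + 2*v) (F(v) = 3 - (v + v)*(v + (77 + v)) = 3 - 2*v*(77 + 2*v))
(-866*(-43) + 17740)*(F(-112) + B(-156)) = (-866*(-43) + 17740)*((3 - 154*(-112) - 4*(-112)²) + (224 + 2*(-156)²)) = (37238 + 17740)*((3 + 17248 - 4*12544) + (224 + 2*24336)) = 54978*((3 + 17248 - 50176) + (224 + 48672)) = 54978*(-32925 + 48896) = 54978*15971 = 878053638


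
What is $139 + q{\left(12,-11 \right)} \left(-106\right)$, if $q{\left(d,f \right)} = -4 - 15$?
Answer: $2153$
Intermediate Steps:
$q{\left(d,f \right)} = -19$ ($q{\left(d,f \right)} = -4 - 15 = -19$)
$139 + q{\left(12,-11 \right)} \left(-106\right) = 139 - -2014 = 139 + 2014 = 2153$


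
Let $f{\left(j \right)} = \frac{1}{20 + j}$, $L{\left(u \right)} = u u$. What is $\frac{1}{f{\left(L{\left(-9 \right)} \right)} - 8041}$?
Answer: $- \frac{101}{812140} \approx -0.00012436$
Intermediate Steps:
$L{\left(u \right)} = u^{2}$
$\frac{1}{f{\left(L{\left(-9 \right)} \right)} - 8041} = \frac{1}{\frac{1}{20 + \left(-9\right)^{2}} - 8041} = \frac{1}{\frac{1}{20 + 81} - 8041} = \frac{1}{\frac{1}{101} - 8041} = \frac{1}{- \frac{812140}{101}} = - \frac{101}{812140}$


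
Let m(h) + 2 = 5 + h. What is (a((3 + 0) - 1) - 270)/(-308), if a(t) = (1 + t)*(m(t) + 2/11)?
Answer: 2799/3388 ≈ 0.82615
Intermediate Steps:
m(h) = 3 + h (m(h) = -2 + (5 + h) = 3 + h)
a(t) = (1 + t)*(35/11 + t) (a(t) = (1 + t)*((3 + t) + 2/11) = (1 + t)*(35/11 + t))
(a((3 + 0) - 1) - 270)/(-308) = ((35/11 + ((3 + 0) - 1)² + 46*((3 + 0) - 1)/11) - 270)/(-308) = ((35/11 + (3 - 1)² + 46*(3 - 1)/11) - 270)*(-1/308) = ((35/11 + 2² + (46/11)*2) - 270)*(-1/308) = ((35/11 + 4 + 92/11) - 270)*(-1/308) = (171/11 - 270)*(-1/308) = -2799/11*(-1/308) = 2799/3388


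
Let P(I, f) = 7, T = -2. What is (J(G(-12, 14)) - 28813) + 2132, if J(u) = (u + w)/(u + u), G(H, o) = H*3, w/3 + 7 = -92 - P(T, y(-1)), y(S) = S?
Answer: -320113/12 ≈ -26676.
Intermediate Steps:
w = -318 (w = -21 + 3*(-92 - 1*7) = -21 + 3*(-92 - 7) = -21 + 3*(-99) = -21 - 297 = -318)
G(H, o) = 3*H
J(u) = (-318 + u)/(2*u) (J(u) = (u - 318)/(u + u) = (-318 + u)/((2*u)) = (-318 + u)*(1/(2*u)) = (-318 + u)/(2*u))
(J(G(-12, 14)) - 28813) + 2132 = ((-318 + 3*(-12))/(2*((3*(-12)))) - 28813) + 2132 = ((1/2)*(-318 - 36)/(-36) - 28813) + 2132 = ((1/2)*(-1/36)*(-354) - 28813) + 2132 = (59/12 - 28813) + 2132 = -345697/12 + 2132 = -320113/12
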